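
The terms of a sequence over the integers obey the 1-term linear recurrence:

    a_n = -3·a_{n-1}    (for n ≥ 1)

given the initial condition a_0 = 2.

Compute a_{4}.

162

a_1 = -3·2 = -6
a_2 = -3·-6 = 18
a_3 = -3·18 = -54
a_4 = -3·-54 = 162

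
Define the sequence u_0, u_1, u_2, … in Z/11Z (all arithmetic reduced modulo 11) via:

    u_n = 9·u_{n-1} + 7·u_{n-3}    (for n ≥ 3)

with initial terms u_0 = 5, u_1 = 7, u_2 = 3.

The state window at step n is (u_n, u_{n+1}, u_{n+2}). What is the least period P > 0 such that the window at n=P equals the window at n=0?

1330

n=0: window = (5, 7, 3)
n=1: window = (7, 3, 7)
n=2: window = (3, 7, 2)
n=3: window = (7, 2, 6)
n=4: window = (2, 6, 4)
n=5: window = (6, 4, 6)
n=6: window = (4, 6, 8)
n=7: window = (6, 8, 1)
n=8: window = (8, 1, 7)
n=9: window = (1, 7, 9)
n=10: window = (7, 9, 0)
n=11: window = (9, 0, 5)
n=12: window = (0, 5, 9)
n=13: window = (5, 9, 4)
n=14: window = (9, 4, 5)
n=15: window = (4, 5, 9)
n=16: window = (5, 9, 10)
n=17: window = (9, 10, 4)
n=18: window = (10, 4, 0)
n=19: window = (4, 0, 4)
n=20: window = (0, 4, 9)
n=21: window = (4, 9, 4)
n=22: window = (9, 4, 9)
n=23: window = (4, 9, 1)
n=24: window = (9, 1, 4)
n=25: window = (1, 4, 0)
n=26: window = (4, 0, 7)
n=27: window = (0, 7, 3)
n=28: window = (7, 3, 5)
n=29: window = (3, 5, 6)
n=30: window = (5, 6, 9)
n=31: window = (6, 9, 6)
n=32: window = (9, 6, 8)
n=33: window = (6, 8, 3)
n=34: window = (8, 3, 3)
n=35: window = (3, 3, 6)
n=36: window = (3, 6, 9)
n=37: window = (6, 9, 3)
n=38: window = (9, 3, 3)
n=39: window = (3, 3, 2)
n=40: window = (3, 2, 6)
…
n=1328: window = (4, 4, 5)
n=1329: window = (4, 5, 7)
n=1330: window = (5, 7, 3)
window at n=1330 equals window at n=0 → period = 1330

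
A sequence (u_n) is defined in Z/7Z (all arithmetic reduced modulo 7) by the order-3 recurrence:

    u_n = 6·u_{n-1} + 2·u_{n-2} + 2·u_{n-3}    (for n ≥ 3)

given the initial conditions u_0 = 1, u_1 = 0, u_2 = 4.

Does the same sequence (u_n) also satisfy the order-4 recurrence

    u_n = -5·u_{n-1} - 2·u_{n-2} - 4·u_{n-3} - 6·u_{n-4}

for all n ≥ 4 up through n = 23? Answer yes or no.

Terms u_0..u_23: 1, 0, 4, 5, 3, 1, 1, 0, 4, 5, 3, 1, 1, 0, 4, 5, 3, 1, 1, 0, 4, 5, 3, 1
n=4: candidate gives 3, actual u_4 = 3 ✓
n=5: candidate gives 1, actual u_5 = 1 ✓
n=6: candidate gives 1, actual u_6 = 1 ✓
n=7: candidate gives 0, actual u_7 = 0 ✓
n=8: candidate gives 4, actual u_8 = 4 ✓
n=9: candidate gives 5, actual u_9 = 5 ✓
n=10: candidate gives 3, actual u_10 = 3 ✓
n=11: candidate gives 1, actual u_11 = 1 ✓
n=12: candidate gives 1, actual u_12 = 1 ✓
n=13: candidate gives 0, actual u_13 = 0 ✓
n=14: candidate gives 4, actual u_14 = 4 ✓
n=15: candidate gives 5, actual u_15 = 5 ✓
n=16: candidate gives 3, actual u_16 = 3 ✓
n=17: candidate gives 1, actual u_17 = 1 ✓
n=18: candidate gives 1, actual u_18 = 1 ✓
n=19: candidate gives 0, actual u_19 = 0 ✓
n=20: candidate gives 4, actual u_20 = 4 ✓
n=21: candidate gives 5, actual u_21 = 5 ✓
n=22: candidate gives 3, actual u_22 = 3 ✓
n=23: candidate gives 1, actual u_23 = 1 ✓

yes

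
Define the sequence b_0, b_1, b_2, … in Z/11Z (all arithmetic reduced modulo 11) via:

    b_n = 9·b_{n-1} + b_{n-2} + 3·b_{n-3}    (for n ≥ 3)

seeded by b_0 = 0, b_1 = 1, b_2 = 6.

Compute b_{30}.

1

b_3 = 9·6 + 1·1 + 3·0 = 0
b_4 = 9·0 + 1·6 + 3·1 = 9
b_5 = 9·9 + 1·0 + 3·6 = 0
b_6 = 9·0 + 1·9 + 3·0 = 9
b_7 = 9·9 + 1·0 + 3·9 = 9
b_8 = 9·9 + 1·9 + 3·0 = 2
b_9 = 9·2 + 1·9 + 3·9 = 10
b_10 = 9·10 + 1·2 + 3·9 = 9
b_11 = 9·9 + 1·10 + 3·2 = 9
b_12 = 9·9 + 1·9 + 3·10 = 10
b_13 = 9·10 + 1·9 + 3·9 = 5
b_14 = 9·5 + 1·10 + 3·9 = 5
b_15 = 9·5 + 1·5 + 3·10 = 3
b_16 = 9·3 + 1·5 + 3·5 = 3
b_17 = 9·3 + 1·3 + 3·5 = 1
b_18 = 9·1 + 1·3 + 3·3 = 10
b_19 = 9·10 + 1·1 + 3·3 = 1
b_20 = 9·1 + 1·10 + 3·1 = 0
b_21 = 9·0 + 1·1 + 3·10 = 9
b_22 = 9·9 + 1·0 + 3·1 = 7
b_23 = 9·7 + 1·9 + 3·0 = 6
b_24 = 9·6 + 1·7 + 3·9 = 0
b_25 = 9·0 + 1·6 + 3·7 = 5
b_26 = 9·5 + 1·0 + 3·6 = 8
b_27 = 9·8 + 1·5 + 3·0 = 0
b_28 = 9·0 + 1·8 + 3·5 = 1
b_29 = 9·1 + 1·0 + 3·8 = 0
b_30 = 9·0 + 1·1 + 3·0 = 1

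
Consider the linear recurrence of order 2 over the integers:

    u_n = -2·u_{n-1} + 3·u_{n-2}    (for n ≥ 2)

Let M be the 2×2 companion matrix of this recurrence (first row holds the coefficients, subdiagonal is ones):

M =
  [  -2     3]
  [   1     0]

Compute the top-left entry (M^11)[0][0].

-132860

(M^11)[0][0] is the top entry after applying M 11 times to the unit state (1, 0). Equivalently it is h_{12} for the auxiliary sequence (h_n) obeying the same recurrence with h_1 = 1 and h_i = 0 for 0 ≤ i < 1:
h_2 = -2·1 + 3·0 = -2
h_3 = -2·-2 + 3·1 = 7
h_4 = -2·7 + 3·-2 = -20
h_5 = -2·-20 + 3·7 = 61
h_6 = -2·61 + 3·-20 = -182
h_7 = -2·-182 + 3·61 = 547
h_8 = -2·547 + 3·-182 = -1640
h_9 = -2·-1640 + 3·547 = 4921
h_10 = -2·4921 + 3·-1640 = -14762
h_11 = -2·-14762 + 3·4921 = 44287
h_12 = -2·44287 + 3·-14762 = -132860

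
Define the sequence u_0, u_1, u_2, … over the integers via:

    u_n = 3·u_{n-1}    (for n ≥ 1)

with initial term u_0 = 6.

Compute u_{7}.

13122

u_1 = 3·6 = 18
u_2 = 3·18 = 54
u_3 = 3·54 = 162
u_4 = 3·162 = 486
u_5 = 3·486 = 1458
u_6 = 3·1458 = 4374
u_7 = 3·4374 = 13122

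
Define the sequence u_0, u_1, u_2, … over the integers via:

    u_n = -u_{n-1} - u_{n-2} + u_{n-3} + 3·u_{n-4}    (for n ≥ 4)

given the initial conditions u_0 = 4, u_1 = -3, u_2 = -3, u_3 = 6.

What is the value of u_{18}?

-3210

u_4 = -1·6 + -1·-3 + 1·-3 + 3·4 = 6
u_5 = -1·6 + -1·6 + 1·-3 + 3·-3 = -24
u_6 = -1·-24 + -1·6 + 1·6 + 3·-3 = 15
u_7 = -1·15 + -1·-24 + 1·6 + 3·6 = 33
u_8 = -1·33 + -1·15 + 1·-24 + 3·6 = -54
u_9 = -1·-54 + -1·33 + 1·15 + 3·-24 = -36
u_10 = -1·-36 + -1·-54 + 1·33 + 3·15 = 168
u_11 = -1·168 + -1·-36 + 1·-54 + 3·33 = -87
u_12 = -1·-87 + -1·168 + 1·-36 + 3·-54 = -279
u_13 = -1·-279 + -1·-87 + 1·168 + 3·-36 = 426
u_14 = -1·426 + -1·-279 + 1·-87 + 3·168 = 270
u_15 = -1·270 + -1·426 + 1·-279 + 3·-87 = -1236
u_16 = -1·-1236 + -1·270 + 1·426 + 3·-279 = 555
u_17 = -1·555 + -1·-1236 + 1·270 + 3·426 = 2229
u_18 = -1·2229 + -1·555 + 1·-1236 + 3·270 = -3210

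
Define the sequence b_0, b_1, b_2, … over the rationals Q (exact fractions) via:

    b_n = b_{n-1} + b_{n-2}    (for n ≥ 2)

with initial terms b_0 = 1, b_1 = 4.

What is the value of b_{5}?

23

b_2 = 1·4 + 1·1 = 5
b_3 = 1·5 + 1·4 = 9
b_4 = 1·9 + 1·5 = 14
b_5 = 1·14 + 1·9 = 23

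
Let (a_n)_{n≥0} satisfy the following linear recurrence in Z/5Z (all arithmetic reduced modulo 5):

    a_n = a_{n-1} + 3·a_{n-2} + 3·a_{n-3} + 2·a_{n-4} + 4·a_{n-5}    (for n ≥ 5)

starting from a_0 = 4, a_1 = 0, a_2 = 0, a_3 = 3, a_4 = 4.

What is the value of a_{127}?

4

a_5 = 1·4 + 3·3 + 3·0 + 2·0 + 4·4 = 4
a_6 = 1·4 + 3·4 + 3·3 + 2·0 + 4·0 = 0
a_7 = 1·0 + 3·4 + 3·4 + 2·3 + 4·0 = 0
a_8 = 1·0 + 3·0 + 3·4 + 2·4 + 4·3 = 2
a_9 = 1·2 + 3·0 + 3·0 + 2·4 + 4·4 = 1
a_10 = 1·1 + 3·2 + 3·0 + 2·0 + 4·4 = 3
Continuing the recurrence:
  a_11 = 2;  a_12 = 3;  a_13 = 3;  a_14 = 3;  a_15 = 2;  a_16 = 4
  a_17 = 2;  a_18 = 3;  a_19 = 2;  a_20 = 3;  a_21 = 3;  a_22 = 2
  a_23 = 1;  a_24 = 0;  a_25 = 2;  a_26 = 1;  a_27 = 2;  a_28 = 0
  a_29 = 3;  a_30 = 4;  a_31 = 1;  a_32 = 0;  a_33 = 1;  a_34 = 4
  a_35 = 0;  a_36 = 4;  a_37 = 3;  a_38 = 2;  a_39 = 4;  a_40 = 2
  a_41 = 2;  a_42 = 1;  a_43 = 4;  a_44 = 3;  a_45 = 0;  a_46 = 1
  a_47 = 2;  a_48 = 2;  a_49 = 3;  a_50 = 2;  a_51 = 0;  a_52 = 2
  a_53 = 2;  a_54 = 4;  a_55 = 4;  a_56 = 1;  a_57 = 2;  a_58 = 3
  a_59 = 1;  a_60 = 4;  a_61 = 4;  a_62 = 3;  a_63 = 1;  a_64 = 4
  a_65 = 0;  a_66 = 2;  a_67 = 3;  a_68 = 1;  a_69 = 2;  a_70 = 3
  a_71 = 1;  a_72 = 0;  a_73 = 0;  a_74 = 2;  a_75 = 1;  a_76 = 1
  a_77 = 0;  a_78 = 0;  a_79 = 3;  a_80 = 4;  a_81 = 2;  a_82 = 3
  a_83 = 2;  a_84 = 2;  a_85 = 2;  a_86 = 3;  a_87 = 1;  a_88 = 3
  a_89 = 2;  a_90 = 3;  a_91 = 2;  a_92 = 2;  a_93 = 3;  a_94 = 4
  a_95 = 0;  a_96 = 3;  a_97 = 4;  a_98 = 3;  a_99 = 0;  a_100 = 2
  a_101 = 1;  a_102 = 4;  a_103 = 0;  a_104 = 4;  a_105 = 1;  a_106 = 0
  a_107 = 1;  a_108 = 2;  a_109 = 3;  a_110 = 1;  a_111 = 3;  a_112 = 3
  a_113 = 4;  a_114 = 1;  a_115 = 2;  a_116 = 0;  a_117 = 4;  a_118 = 3
  a_119 = 3;  a_120 = 2;  a_121 = 3;  a_122 = 0;  a_123 = 3;  a_124 = 3
  a_125 = 1
a_126 = 1·1 + 3·3 + 3·3 + 2·0 + 4·3 = 1
a_127 = 1·1 + 3·1 + 3·3 + 2·3 + 4·0 = 4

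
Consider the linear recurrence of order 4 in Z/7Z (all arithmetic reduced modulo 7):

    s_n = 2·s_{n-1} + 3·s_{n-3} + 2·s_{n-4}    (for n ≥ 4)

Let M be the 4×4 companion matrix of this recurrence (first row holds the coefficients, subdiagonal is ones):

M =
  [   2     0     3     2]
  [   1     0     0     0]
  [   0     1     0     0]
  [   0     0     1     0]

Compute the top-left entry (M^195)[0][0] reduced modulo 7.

(M^195)[0][0] is the top entry after applying M 195 times to the unit state (1, 0, 0, 0). Equivalently it is h_{198} for the auxiliary sequence (h_n) obeying the same recurrence with h_3 = 1 and h_i = 0 for 0 ≤ i < 3:
h_4 = 2·1 + 0·0 + 3·0 + 2·0 = 2
h_5 = 2·2 + 0·1 + 3·0 + 2·0 = 4
h_6 = 2·4 + 0·2 + 3·1 + 2·0 = 4
h_7 = 2·4 + 0·4 + 3·2 + 2·1 = 2
h_8 = 2·2 + 0·4 + 3·4 + 2·2 = 6
h_9 = 2·6 + 0·2 + 3·4 + 2·4 = 4
h_10 = 2·4 + 0·6 + 3·2 + 2·4 = 1
h_11 = 2·1 + 0·4 + 3·6 + 2·2 = 3
h_12 = 2·3 + 0·1 + 3·4 + 2·6 = 2
h_13 = 2·2 + 0·3 + 3·1 + 2·4 = 1
h_14 = 2·1 + 0·2 + 3·3 + 2·1 = 6
h_15 = 2·6 + 0·1 + 3·2 + 2·3 = 3
h_16 = 2·3 + 0·6 + 3·1 + 2·2 = 6
h_17 = 2·6 + 0·3 + 3·6 + 2·1 = 4
h_18 = 2·4 + 0·6 + 3·3 + 2·6 = 1
h_19 = 2·1 + 0·4 + 3·6 + 2·3 = 5
h_20 = 2·5 + 0·1 + 3·4 + 2·6 = 6
h_21 = 2·6 + 0·5 + 3·1 + 2·4 = 2
h_22 = 2·2 + 0·6 + 3·5 + 2·1 = 0
h_23 = 2·0 + 0·2 + 3·6 + 2·5 = 0
h_24 = 2·0 + 0·0 + 3·2 + 2·6 = 4
h_25 = 2·4 + 0·0 + 3·0 + 2·2 = 5
h_26 = 2·5 + 0·4 + 3·0 + 2·0 = 3
h_27 = 2·3 + 0·5 + 3·4 + 2·0 = 4
h_28 = 2·4 + 0·3 + 3·5 + 2·4 = 3
h_29 = 2·3 + 0·4 + 3·3 + 2·5 = 4
h_30 = 2·4 + 0·3 + 3·4 + 2·3 = 5
h_31 = 2·5 + 0·4 + 3·3 + 2·4 = 6
h_32 = 2·6 + 0·5 + 3·4 + 2·3 = 2
h_33 = 2·2 + 0·6 + 3·5 + 2·4 = 6
h_34 = 2·6 + 0·2 + 3·6 + 2·5 = 5
h_35 = 2·5 + 0·6 + 3·2 + 2·6 = 0
h_36 = 2·0 + 0·5 + 3·6 + 2·2 = 1
h_37 = 2·1 + 0·0 + 3·5 + 2·6 = 1
h_38 = 2·1 + 0·1 + 3·0 + 2·5 = 5
h_39 = 2·5 + 0·1 + 3·1 + 2·0 = 6
h_40 = 2·6 + 0·5 + 3·1 + 2·1 = 3
h_41 = 2·3 + 0·6 + 3·5 + 2·1 = 2
h_42 = 2·2 + 0·3 + 3·6 + 2·5 = 4
h_43 = 2·4 + 0·2 + 3·3 + 2·6 = 1
h_44 = 2·1 + 0·4 + 3·2 + 2·3 = 0
h_45 = 2·0 + 0·1 + 3·4 + 2·2 = 2
h_46 = 2·2 + 0·0 + 3·1 + 2·4 = 1
h_47 = 2·1 + 0·2 + 3·0 + 2·1 = 4
h_48 = 2·4 + 0·1 + 3·2 + 2·0 = 0
h_49 = 2·0 + 0·4 + 3·1 + 2·2 = 0
h_50 = 2·0 + 0·0 + 3·4 + 2·1 = 0
h_51 = 2·0 + 0·0 + 3·0 + 2·4 = 1
(h_48, h_49, h_50, h_51) = (0, 0, 0, 1) = (h_0, h_1, h_2, h_3), so the sequence has period 48.
198 ≡ 6 (mod 48), hence h_198 = h_6 = 4.

4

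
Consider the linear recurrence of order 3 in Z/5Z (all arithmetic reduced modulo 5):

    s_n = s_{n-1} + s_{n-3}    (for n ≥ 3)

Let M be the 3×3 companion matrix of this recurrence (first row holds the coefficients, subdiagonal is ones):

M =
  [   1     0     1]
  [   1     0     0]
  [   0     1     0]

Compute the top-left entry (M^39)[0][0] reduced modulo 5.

3

(M^39)[0][0] is the top entry after applying M 39 times to the unit state (1, 0, 0). Equivalently it is h_{41} for the auxiliary sequence (h_n) obeying the same recurrence with h_2 = 1 and h_i = 0 for 0 ≤ i < 2:
h_3 = 1·1 + 0·0 + 1·0 = 1
h_4 = 1·1 + 0·1 + 1·0 = 1
h_5 = 1·1 + 0·1 + 1·1 = 2
h_6 = 1·2 + 0·1 + 1·1 = 3
h_7 = 1·3 + 0·2 + 1·1 = 4
h_8 = 1·4 + 0·3 + 1·2 = 1
h_9 = 1·1 + 0·4 + 1·3 = 4
h_10 = 1·4 + 0·1 + 1·4 = 3
h_11 = 1·3 + 0·4 + 1·1 = 4
h_12 = 1·4 + 0·3 + 1·4 = 3
h_13 = 1·3 + 0·4 + 1·3 = 1
h_14 = 1·1 + 0·3 + 1·4 = 0
h_15 = 1·0 + 0·1 + 1·3 = 3
h_16 = 1·3 + 0·0 + 1·1 = 4
h_17 = 1·4 + 0·3 + 1·0 = 4
h_18 = 1·4 + 0·4 + 1·3 = 2
h_19 = 1·2 + 0·4 + 1·4 = 1
h_20 = 1·1 + 0·2 + 1·4 = 0
h_21 = 1·0 + 0·1 + 1·2 = 2
h_22 = 1·2 + 0·0 + 1·1 = 3
h_23 = 1·3 + 0·2 + 1·0 = 3
h_24 = 1·3 + 0·3 + 1·2 = 0
h_25 = 1·0 + 0·3 + 1·3 = 3
h_26 = 1·3 + 0·0 + 1·3 = 1
h_27 = 1·1 + 0·3 + 1·0 = 1
h_28 = 1·1 + 0·1 + 1·3 = 4
h_29 = 1·4 + 0·1 + 1·1 = 0
h_30 = 1·0 + 0·4 + 1·1 = 1
h_31 = 1·1 + 0·0 + 1·4 = 0
h_32 = 1·0 + 0·1 + 1·0 = 0
h_33 = 1·0 + 0·0 + 1·1 = 1
h_34 = 1·1 + 0·0 + 1·0 = 1
h_35 = 1·1 + 0·1 + 1·0 = 1
h_36 = 1·1 + 0·1 + 1·1 = 2
h_37 = 1·2 + 0·1 + 1·1 = 3
h_38 = 1·3 + 0·2 + 1·1 = 4
h_39 = 1·4 + 0·3 + 1·2 = 1
h_40 = 1·1 + 0·4 + 1·3 = 4
h_41 = 1·4 + 0·1 + 1·4 = 3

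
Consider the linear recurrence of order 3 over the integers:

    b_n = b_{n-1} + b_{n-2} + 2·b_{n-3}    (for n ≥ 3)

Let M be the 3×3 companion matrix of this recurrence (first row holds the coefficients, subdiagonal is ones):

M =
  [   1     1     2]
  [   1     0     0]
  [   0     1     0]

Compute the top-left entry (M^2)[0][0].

(M^2)[0][0] is the top entry after applying M 2 times to the unit state (1, 0, 0). Equivalently it is h_{4} for the auxiliary sequence (h_n) obeying the same recurrence with h_2 = 1 and h_i = 0 for 0 ≤ i < 2:
h_3 = 1·1 + 1·0 + 2·0 = 1
h_4 = 1·1 + 1·1 + 2·0 = 2

2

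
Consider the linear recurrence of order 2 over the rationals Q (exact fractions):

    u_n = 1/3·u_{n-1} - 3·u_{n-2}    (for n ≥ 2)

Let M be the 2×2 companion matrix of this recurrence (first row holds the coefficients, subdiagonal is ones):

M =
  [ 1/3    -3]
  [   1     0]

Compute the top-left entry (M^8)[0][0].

345358/6561

(M^8)[0][0] is the top entry after applying M 8 times to the unit state (1, 0). Equivalently it is h_{9} for the auxiliary sequence (h_n) obeying the same recurrence with h_1 = 1 and h_i = 0 for 0 ≤ i < 1:
h_2 = 1/3·1 + -3·0 = 1/3
h_3 = 1/3·1/3 + -3·1 = -26/9
h_4 = 1/3·-26/9 + -3·1/3 = -53/27
h_5 = 1/3·-53/27 + -3·-26/9 = 649/81
h_6 = 1/3·649/81 + -3·-53/27 = 2080/243
h_7 = 1/3·2080/243 + -3·649/81 = -15443/729
h_8 = 1/3·-15443/729 + -3·2080/243 = -71603/2187
h_9 = 1/3·-71603/2187 + -3·-15443/729 = 345358/6561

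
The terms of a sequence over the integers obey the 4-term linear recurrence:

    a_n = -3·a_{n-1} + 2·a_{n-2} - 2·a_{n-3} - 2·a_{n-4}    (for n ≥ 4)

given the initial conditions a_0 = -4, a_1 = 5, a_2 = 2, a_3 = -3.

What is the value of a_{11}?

a_4 = -3·-3 + 2·2 + -2·5 + -2·-4 = 11
a_5 = -3·11 + 2·-3 + -2·2 + -2·5 = -53
a_6 = -3·-53 + 2·11 + -2·-3 + -2·2 = 183
a_7 = -3·183 + 2·-53 + -2·11 + -2·-3 = -671
a_8 = -3·-671 + 2·183 + -2·-53 + -2·11 = 2463
a_9 = -3·2463 + 2·-671 + -2·183 + -2·-53 = -8991
a_10 = -3·-8991 + 2·2463 + -2·-671 + -2·183 = 32875
a_11 = -3·32875 + 2·-8991 + -2·2463 + -2·-671 = -120191

-120191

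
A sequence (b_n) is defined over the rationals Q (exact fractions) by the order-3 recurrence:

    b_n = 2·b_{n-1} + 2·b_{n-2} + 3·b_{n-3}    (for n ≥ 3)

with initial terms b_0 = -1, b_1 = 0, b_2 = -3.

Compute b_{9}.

b_3 = 2·-3 + 2·0 + 3·-1 = -9
b_4 = 2·-9 + 2·-3 + 3·0 = -24
b_5 = 2·-24 + 2·-9 + 3·-3 = -75
b_6 = 2·-75 + 2·-24 + 3·-9 = -225
b_7 = 2·-225 + 2·-75 + 3·-24 = -672
b_8 = 2·-672 + 2·-225 + 3·-75 = -2019
b_9 = 2·-2019 + 2·-672 + 3·-225 = -6057

-6057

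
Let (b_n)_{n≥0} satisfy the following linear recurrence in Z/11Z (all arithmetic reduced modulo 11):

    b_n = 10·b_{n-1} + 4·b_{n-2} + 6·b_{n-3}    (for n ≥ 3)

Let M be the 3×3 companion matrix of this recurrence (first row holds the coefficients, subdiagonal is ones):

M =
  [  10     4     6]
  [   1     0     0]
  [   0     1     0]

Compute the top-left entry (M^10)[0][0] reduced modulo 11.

6

(M^10)[0][0] is the top entry after applying M 10 times to the unit state (1, 0, 0). Equivalently it is h_{12} for the auxiliary sequence (h_n) obeying the same recurrence with h_2 = 1 and h_i = 0 for 0 ≤ i < 2:
h_3 = 10·1 + 4·0 + 6·0 = 10
h_4 = 10·10 + 4·1 + 6·0 = 5
h_5 = 10·5 + 4·10 + 6·1 = 8
h_6 = 10·8 + 4·5 + 6·10 = 6
h_7 = 10·6 + 4·8 + 6·5 = 1
h_8 = 10·1 + 4·6 + 6·8 = 5
h_9 = 10·5 + 4·1 + 6·6 = 2
h_10 = 10·2 + 4·5 + 6·1 = 2
h_11 = 10·2 + 4·2 + 6·5 = 3
h_12 = 10·3 + 4·2 + 6·2 = 6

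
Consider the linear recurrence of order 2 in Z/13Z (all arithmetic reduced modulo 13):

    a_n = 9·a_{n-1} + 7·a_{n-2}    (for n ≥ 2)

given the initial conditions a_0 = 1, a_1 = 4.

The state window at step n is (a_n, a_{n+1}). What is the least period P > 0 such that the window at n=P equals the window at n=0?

n=0: window = (1, 4)
n=1: window = (4, 4)
n=2: window = (4, 12)
n=3: window = (12, 6)
n=4: window = (6, 8)
n=5: window = (8, 10)
n=6: window = (10, 3)
n=7: window = (3, 6)
n=8: window = (6, 10)
n=9: window = (10, 2)
n=10: window = (2, 10)
n=11: window = (10, 0)
n=12: window = (0, 5)
n=13: window = (5, 6)
n=14: window = (6, 11)
n=15: window = (11, 11)
n=16: window = (11, 7)
n=17: window = (7, 10)
n=18: window = (10, 9)
n=19: window = (9, 8)
n=20: window = (8, 5)
n=21: window = (5, 10)
n=22: window = (10, 8)
n=23: window = (8, 12)
n=24: window = (12, 8)
n=25: window = (8, 0)
n=26: window = (0, 4)
n=27: window = (4, 10)
n=28: window = (10, 1)
n=29: window = (1, 1)
n=30: window = (1, 3)
n=31: window = (3, 8)
n=32: window = (8, 2)
n=33: window = (2, 9)
n=34: window = (9, 4)
n=35: window = (4, 8)
n=36: window = (8, 9)
n=37: window = (9, 7)
n=38: window = (7, 9)
n=39: window = (9, 0)
n=40: window = (0, 11)
…
n=166: window = (0, 3)
n=167: window = (3, 1)
n=168: window = (1, 4)
window at n=168 equals window at n=0 → period = 168

168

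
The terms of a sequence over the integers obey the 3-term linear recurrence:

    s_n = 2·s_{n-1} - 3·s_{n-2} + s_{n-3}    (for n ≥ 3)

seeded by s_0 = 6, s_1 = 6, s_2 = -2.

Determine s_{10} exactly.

-272

s_3 = 2·-2 + -3·6 + 1·6 = -16
s_4 = 2·-16 + -3·-2 + 1·6 = -20
s_5 = 2·-20 + -3·-16 + 1·-2 = 6
s_6 = 2·6 + -3·-20 + 1·-16 = 56
s_7 = 2·56 + -3·6 + 1·-20 = 74
s_8 = 2·74 + -3·56 + 1·6 = -14
s_9 = 2·-14 + -3·74 + 1·56 = -194
s_10 = 2·-194 + -3·-14 + 1·74 = -272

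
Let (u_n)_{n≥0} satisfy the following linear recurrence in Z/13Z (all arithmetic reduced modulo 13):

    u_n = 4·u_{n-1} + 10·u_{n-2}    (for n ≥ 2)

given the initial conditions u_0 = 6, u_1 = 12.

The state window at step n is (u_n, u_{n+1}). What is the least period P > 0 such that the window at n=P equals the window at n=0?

n=0: window = (6, 12)
n=1: window = (12, 4)
n=2: window = (4, 6)
n=3: window = (6, 12)
window at n=3 equals window at n=0 → period = 3

3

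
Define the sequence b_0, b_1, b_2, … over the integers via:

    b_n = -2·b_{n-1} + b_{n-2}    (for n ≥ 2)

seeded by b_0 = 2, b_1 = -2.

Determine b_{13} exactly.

b_2 = -2·-2 + 1·2 = 6
b_3 = -2·6 + 1·-2 = -14
b_4 = -2·-14 + 1·6 = 34
b_5 = -2·34 + 1·-14 = -82
b_6 = -2·-82 + 1·34 = 198
b_7 = -2·198 + 1·-82 = -478
b_8 = -2·-478 + 1·198 = 1154
b_9 = -2·1154 + 1·-478 = -2786
b_10 = -2·-2786 + 1·1154 = 6726
b_11 = -2·6726 + 1·-2786 = -16238
b_12 = -2·-16238 + 1·6726 = 39202
b_13 = -2·39202 + 1·-16238 = -94642

-94642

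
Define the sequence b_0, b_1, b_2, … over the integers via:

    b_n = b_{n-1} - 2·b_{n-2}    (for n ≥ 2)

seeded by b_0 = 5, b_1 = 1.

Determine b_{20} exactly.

3943

b_2 = 1·1 + -2·5 = -9
b_3 = 1·-9 + -2·1 = -11
b_4 = 1·-11 + -2·-9 = 7
b_5 = 1·7 + -2·-11 = 29
b_6 = 1·29 + -2·7 = 15
b_7 = 1·15 + -2·29 = -43
b_8 = 1·-43 + -2·15 = -73
b_9 = 1·-73 + -2·-43 = 13
b_10 = 1·13 + -2·-73 = 159
b_11 = 1·159 + -2·13 = 133
b_12 = 1·133 + -2·159 = -185
b_13 = 1·-185 + -2·133 = -451
b_14 = 1·-451 + -2·-185 = -81
b_15 = 1·-81 + -2·-451 = 821
b_16 = 1·821 + -2·-81 = 983
b_17 = 1·983 + -2·821 = -659
b_18 = 1·-659 + -2·983 = -2625
b_19 = 1·-2625 + -2·-659 = -1307
b_20 = 1·-1307 + -2·-2625 = 3943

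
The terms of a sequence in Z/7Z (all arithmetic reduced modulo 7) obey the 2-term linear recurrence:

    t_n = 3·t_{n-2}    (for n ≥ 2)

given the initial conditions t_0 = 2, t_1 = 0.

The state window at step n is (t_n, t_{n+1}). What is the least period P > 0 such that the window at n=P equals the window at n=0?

n=0: window = (2, 0)
n=1: window = (0, 6)
n=2: window = (6, 0)
n=3: window = (0, 4)
n=4: window = (4, 0)
n=5: window = (0, 5)
n=6: window = (5, 0)
n=7: window = (0, 1)
n=8: window = (1, 0)
n=9: window = (0, 3)
n=10: window = (3, 0)
n=11: window = (0, 2)
n=12: window = (2, 0)
window at n=12 equals window at n=0 → period = 12

12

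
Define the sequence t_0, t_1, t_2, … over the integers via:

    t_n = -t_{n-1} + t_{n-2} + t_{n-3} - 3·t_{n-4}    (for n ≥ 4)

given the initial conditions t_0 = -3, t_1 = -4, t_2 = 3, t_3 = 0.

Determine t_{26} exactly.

t_4 = -1·0 + 1·3 + 1·-4 + -3·-3 = 8
t_5 = -1·8 + 1·0 + 1·3 + -3·-4 = 7
t_6 = -1·7 + 1·8 + 1·0 + -3·3 = -8
t_7 = -1·-8 + 1·7 + 1·8 + -3·0 = 23
t_8 = -1·23 + 1·-8 + 1·7 + -3·8 = -48
t_9 = -1·-48 + 1·23 + 1·-8 + -3·7 = 42
t_10 = -1·42 + 1·-48 + 1·23 + -3·-8 = -43
t_11 = -1·-43 + 1·42 + 1·-48 + -3·23 = -32
t_12 = -1·-32 + 1·-43 + 1·42 + -3·-48 = 175
t_13 = -1·175 + 1·-32 + 1·-43 + -3·42 = -376
t_14 = -1·-376 + 1·175 + 1·-32 + -3·-43 = 648
t_15 = -1·648 + 1·-376 + 1·175 + -3·-32 = -753
t_16 = -1·-753 + 1·648 + 1·-376 + -3·175 = 500
t_17 = -1·500 + 1·-753 + 1·648 + -3·-376 = 523
t_18 = -1·523 + 1·500 + 1·-753 + -3·648 = -2720
t_19 = -1·-2720 + 1·523 + 1·500 + -3·-753 = 6002
t_20 = -1·6002 + 1·-2720 + 1·523 + -3·500 = -9699
t_21 = -1·-9699 + 1·6002 + 1·-2720 + -3·523 = 11412
t_22 = -1·11412 + 1·-9699 + 1·6002 + -3·-2720 = -6949
t_23 = -1·-6949 + 1·11412 + 1·-9699 + -3·6002 = -9344
t_24 = -1·-9344 + 1·-6949 + 1·11412 + -3·-9699 = 42904
t_25 = -1·42904 + 1·-9344 + 1·-6949 + -3·11412 = -93433
t_26 = -1·-93433 + 1·42904 + 1·-9344 + -3·-6949 = 147840

147840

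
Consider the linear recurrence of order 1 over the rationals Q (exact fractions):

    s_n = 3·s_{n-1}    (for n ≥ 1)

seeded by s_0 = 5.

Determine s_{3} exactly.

s_1 = 3·5 = 15
s_2 = 3·15 = 45
s_3 = 3·45 = 135

135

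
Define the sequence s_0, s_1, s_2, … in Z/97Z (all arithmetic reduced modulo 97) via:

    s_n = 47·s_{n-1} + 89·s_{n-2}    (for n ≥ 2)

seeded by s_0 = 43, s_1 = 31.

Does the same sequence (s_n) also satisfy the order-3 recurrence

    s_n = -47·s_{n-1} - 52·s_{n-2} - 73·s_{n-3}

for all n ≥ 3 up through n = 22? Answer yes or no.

yes

Terms s_0..s_22: 43, 31, 46, 71, 59, 71, 52, 33, 68, 22, 5, 59, 17, 36, 4, 94, 21, 41, 13, 89, 5, 8, 45
n=3: candidate gives 71, actual s_3 = 71 ✓
n=4: candidate gives 59, actual s_4 = 59 ✓
n=5: candidate gives 71, actual s_5 = 71 ✓
n=6: candidate gives 52, actual s_6 = 52 ✓
n=7: candidate gives 33, actual s_7 = 33 ✓
n=8: candidate gives 68, actual s_8 = 68 ✓
n=9: candidate gives 22, actual s_9 = 22 ✓
n=10: candidate gives 5, actual s_10 = 5 ✓
n=11: candidate gives 59, actual s_11 = 59 ✓
n=12: candidate gives 17, actual s_12 = 17 ✓
n=13: candidate gives 36, actual s_13 = 36 ✓
n=14: candidate gives 4, actual s_14 = 4 ✓
n=15: candidate gives 94, actual s_15 = 94 ✓
n=16: candidate gives 21, actual s_16 = 21 ✓
n=17: candidate gives 41, actual s_17 = 41 ✓
n=18: candidate gives 13, actual s_18 = 13 ✓
n=19: candidate gives 89, actual s_19 = 89 ✓
n=20: candidate gives 5, actual s_20 = 5 ✓
n=21: candidate gives 8, actual s_21 = 8 ✓
n=22: candidate gives 45, actual s_22 = 45 ✓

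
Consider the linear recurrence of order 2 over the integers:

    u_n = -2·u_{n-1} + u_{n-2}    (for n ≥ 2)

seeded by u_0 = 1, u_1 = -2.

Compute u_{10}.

5741

u_2 = -2·-2 + 1·1 = 5
u_3 = -2·5 + 1·-2 = -12
u_4 = -2·-12 + 1·5 = 29
u_5 = -2·29 + 1·-12 = -70
u_6 = -2·-70 + 1·29 = 169
u_7 = -2·169 + 1·-70 = -408
u_8 = -2·-408 + 1·169 = 985
u_9 = -2·985 + 1·-408 = -2378
u_10 = -2·-2378 + 1·985 = 5741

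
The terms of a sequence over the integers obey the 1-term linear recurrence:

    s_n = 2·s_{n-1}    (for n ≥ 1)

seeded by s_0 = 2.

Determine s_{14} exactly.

32768

s_1 = 2·2 = 4
s_2 = 2·4 = 8
s_3 = 2·8 = 16
s_4 = 2·16 = 32
s_5 = 2·32 = 64
s_6 = 2·64 = 128
s_7 = 2·128 = 256
s_8 = 2·256 = 512
s_9 = 2·512 = 1024
s_10 = 2·1024 = 2048
s_11 = 2·2048 = 4096
s_12 = 2·4096 = 8192
s_13 = 2·8192 = 16384
s_14 = 2·16384 = 32768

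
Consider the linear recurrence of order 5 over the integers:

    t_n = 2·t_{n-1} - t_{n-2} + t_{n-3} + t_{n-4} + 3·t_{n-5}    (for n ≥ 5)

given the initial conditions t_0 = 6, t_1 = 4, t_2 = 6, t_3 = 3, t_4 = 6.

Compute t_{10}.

t_5 = 2·6 + -1·3 + 1·6 + 1·4 + 3·6 = 37
t_6 = 2·37 + -1·6 + 1·3 + 1·6 + 3·4 = 89
t_7 = 2·89 + -1·37 + 1·6 + 1·3 + 3·6 = 168
t_8 = 2·168 + -1·89 + 1·37 + 1·6 + 3·3 = 299
t_9 = 2·299 + -1·168 + 1·89 + 1·37 + 3·6 = 574
t_10 = 2·574 + -1·299 + 1·168 + 1·89 + 3·37 = 1217

1217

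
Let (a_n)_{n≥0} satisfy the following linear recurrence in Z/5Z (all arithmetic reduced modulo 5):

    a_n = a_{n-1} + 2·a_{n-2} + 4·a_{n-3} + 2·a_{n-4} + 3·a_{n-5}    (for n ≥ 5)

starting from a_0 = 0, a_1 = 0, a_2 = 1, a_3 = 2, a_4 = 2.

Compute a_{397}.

a_5 = 1·2 + 2·2 + 4·1 + 2·0 + 3·0 = 0
a_6 = 1·0 + 2·2 + 4·2 + 2·1 + 3·0 = 4
a_7 = 1·4 + 2·0 + 4·2 + 2·2 + 3·1 = 4
a_8 = 1·4 + 2·4 + 4·0 + 2·2 + 3·2 = 2
a_9 = 1·2 + 2·4 + 4·4 + 2·0 + 3·2 = 2
a_10 = 1·2 + 2·2 + 4·4 + 2·4 + 3·0 = 0
Continuing the recurrence:
  a_11 = 2;  a_12 = 1;  a_13 = 0;  a_14 = 1;  a_15 = 4;  a_16 = 4
  a_17 = 4;  a_18 = 0;  a_19 = 0;  a_20 = 1;  a_21 = 1;  a_22 = 0
  a_23 = 1;  a_24 = 2;  a_25 = 4;  a_26 = 0;  a_27 = 3;  a_28 = 1
  a_29 = 1;  a_30 = 2;  a_31 = 4;  a_32 = 3;  a_33 = 4;  a_34 = 3
  a_35 = 2;  a_36 = 2;  a_37 = 0;  a_38 = 0;  a_39 = 1;  a_40 = 1
  a_41 = 4;  a_42 = 0;  a_43 = 4;  a_44 = 0;  a_45 = 4;  a_46 = 2
  a_47 = 3;  a_48 = 0;  a_49 = 2;  a_50 = 0;  a_51 = 1;  a_52 = 3
  a_53 = 4;  a_54 = 0;  a_55 = 2;  a_56 = 2;  a_57 = 3;  a_58 = 2
  a_59 = 0;  a_60 = 1;  a_61 = 1;  a_62 = 1;  a_63 = 3;  a_64 = 1
  a_65 = 1;  a_66 = 0;  a_67 = 0;  a_68 = 0;  a_69 = 0;  a_70 = 3
  a_71 = 3;  a_72 = 4;  a_73 = 2;  a_74 = 3;  a_75 = 3;  a_76 = 4
  a_77 = 3;  a_78 = 0;  a_79 = 2;  a_80 = 1;  a_81 = 3;  a_82 = 2
  a_83 = 1;  a_84 = 0;  a_85 = 4;  a_86 = 1;  a_87 = 2;  a_88 = 3
  a_89 = 4;  a_90 = 2;  a_91 = 4;  a_92 = 1;  a_93 = 4;  a_94 = 3
  a_95 = 4;  a_96 = 0;  a_97 = 1;  a_98 = 0;  a_99 = 4;  a_100 = 0
  a_101 = 0;  a_102 = 4;  a_103 = 2;  a_104 = 2;  a_105 = 2;  a_106 = 2
  a_107 = 0;  a_108 = 2;  a_109 = 0;  a_110 = 4;  a_111 = 3;  a_112 = 0
  a_113 = 3;  a_114 = 3;  a_115 = 2;  a_116 = 4;  a_117 = 1;  a_118 = 2
  a_119 = 3;  a_120 = 0;  a_121 = 3;  a_122 = 2;  a_123 = 0;  a_124 = 0
  a_125 = 4;  a_126 = 2;  a_127 = 1;  a_128 = 1;  a_129 = 4;  a_130 = 1
  a_131 = 1;  a_132 = 4;  a_133 = 1;  a_134 = 2;  a_135 = 0;  a_136 = 4
  a_137 = 1;  a_138 = 1;  a_139 = 0;  a_140 = 4;  a_141 = 2;  a_142 = 0
  a_143 = 3;  a_144 = 4;  a_145 = 1;  a_146 = 2;  a_147 = 1;  a_148 = 1
  a_149 = 0;  a_150 = 3;  a_151 = 0;  a_152 = 1;  a_153 = 1;  a_154 = 4
  a_155 = 4;  a_156 = 3;  a_157 = 2;  a_158 = 0;  a_159 = 1;  a_160 = 2
  a_161 = 2;  a_162 = 1;  a_163 = 0;  a_164 = 2;  a_165 = 1;  a_166 = 3
  a_167 = 1;  a_168 = 0;  a_169 = 2;  a_170 = 0;  a_171 = 0;  a_172 = 1
  a_173 = 0;  a_174 = 3;  a_175 = 2;  a_176 = 0;  a_177 = 4;  a_178 = 3
  a_179 = 4;  a_180 = 2;  a_181 = 0;  a_182 = 3;  a_183 = 3;  a_184 = 0
  a_185 = 4;  a_186 = 2;  a_187 = 0;  a_188 = 4;  a_189 = 0;  a_190 = 4
  a_191 = 1;  a_192 = 2;  a_193 = 2;  a_194 = 3;  a_195 = 4;  a_196 = 0
  a_197 = 0;  a_198 = 3;  a_199 = 0;  a_200 = 3;  a_201 = 0;  a_202 = 2
  a_203 = 3;  a_204 = 3;  a_205 = 1;  a_206 = 3;  a_207 = 4;  a_208 = 4
  a_209 = 0;  a_210 = 3;  a_211 = 1;  a_212 = 2;  a_213 = 3;  a_214 = 2
  a_215 = 2;  a_216 = 0;  a_217 = 4;  a_218 = 0;  a_219 = 3;  a_220 = 0
  a_221 = 4;  a_222 = 3;  a_223 = 2;  a_224 = 3;  a_225 = 2;  a_226 = 4
  a_227 = 3;  a_228 = 1;  a_229 = 1;  a_230 = 4;  a_231 = 3;  a_232 = 1
  a_233 = 3;  a_234 = 3;  a_235 = 1;  a_236 = 0;  a_237 = 3;  a_238 = 2
  a_239 = 4;  a_240 = 3;  a_241 = 0;  a_242 = 0;  a_243 = 1;  a_244 = 4
  a_245 = 0;  a_246 = 2;  a_247 = 0;  a_248 = 0;  a_249 = 0;  a_250 = 4
  a_251 = 0;  a_252 = 3;  a_253 = 4;  a_254 = 3;  a_255 = 0;  a_256 = 3
  a_257 = 2;  a_258 = 1;  a_259 = 1;  a_260 = 2;  a_261 = 1;  a_262 = 2
  a_263 = 2;  a_264 = 2;  a_265 = 2;  a_266 = 1;  a_267 = 3;  a_268 = 3
  a_269 = 3;  a_270 = 4;  a_271 = 1;  a_272 = 1;  a_273 = 4;  a_274 = 2
  a_275 = 3;  a_276 = 3;  a_277 = 3;  a_278 = 2;  a_279 = 2;  a_280 = 3
  a_281 = 0;  a_282 = 2;  a_283 = 4;  a_284 = 0;  a_285 = 0;  a_286 = 0
  a_287 = 4;  a_288 = 1;  a_289 = 4;  a_290 = 2;  a_291 = 2;  a_292 = 1
  a_293 = 4;  a_294 = 0;  a_295 = 2;  a_296 = 1;  a_297 = 1;  a_298 = 3
  a_299 = 3;  a_300 = 1;  a_301 = 4;  a_302 = 2;  a_303 = 4;  a_304 = 0
  a_305 = 2;  a_306 = 4;  a_307 = 2;  a_308 = 0;  a_309 = 4;  a_310 = 1
  a_311 = 0;  a_312 = 4;  a_313 = 1;  a_314 = 3;  a_315 = 4;  a_316 = 2
  a_317 = 1;  a_318 = 0;  a_319 = 2;  a_320 = 2;  a_321 = 4;  a_322 = 4
  a_323 = 4;  a_324 = 3;  a_325 = 1;  a_326 = 3;  a_327 = 2;  a_328 = 0
  a_329 = 2;  a_330 = 4;  a_331 = 1;  a_332 = 3;  a_333 = 0;  a_334 = 4
  a_335 = 0;  a_336 = 2;  a_337 = 2;  a_338 = 4;  a_339 = 3;  a_340 = 3
  a_341 = 0;  a_342 = 2;  a_343 = 2;  a_344 = 1;  a_345 = 2;  a_346 = 1
  a_347 = 4;  a_348 = 2;  a_349 = 1;  a_350 = 4;  a_351 = 0;  a_352 = 3
  a_353 = 2;  a_354 = 4;  a_355 = 2;  a_356 = 4;  a_357 = 2;  a_358 = 2
  a_359 = 3;  a_360 = 4;  a_361 = 4;  a_362 = 4;  a_363 = 0;  a_364 = 1
  a_365 = 2;  a_366 = 4;  a_367 = 4;  a_368 = 2;  a_369 = 3;  a_370 = 2
  a_371 = 1;  a_372 = 3;  a_373 = 0;  a_374 = 3;  a_375 = 3;  a_376 = 3
  a_377 = 0;  a_378 = 4;  a_379 = 1;  a_380 = 4;  a_381 = 1;  a_382 = 1
  a_383 = 3;  a_384 = 0;  a_385 = 4;  a_386 = 1;  a_387 = 3;  a_388 = 0
  a_389 = 3;  a_390 = 4;  a_391 = 4;  a_392 = 3;  a_393 = 3;  a_394 = 2
  a_395 = 0
a_396 = 1·0 + 2·2 + 4·3 + 2·3 + 3·4 = 4
a_397 = 1·4 + 2·0 + 4·2 + 2·3 + 3·3 = 2

2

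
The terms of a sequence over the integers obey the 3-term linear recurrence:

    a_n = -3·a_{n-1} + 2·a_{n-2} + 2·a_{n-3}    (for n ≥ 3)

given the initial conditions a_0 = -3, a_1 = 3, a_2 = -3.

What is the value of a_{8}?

-3675

a_3 = -3·-3 + 2·3 + 2·-3 = 9
a_4 = -3·9 + 2·-3 + 2·3 = -27
a_5 = -3·-27 + 2·9 + 2·-3 = 93
a_6 = -3·93 + 2·-27 + 2·9 = -315
a_7 = -3·-315 + 2·93 + 2·-27 = 1077
a_8 = -3·1077 + 2·-315 + 2·93 = -3675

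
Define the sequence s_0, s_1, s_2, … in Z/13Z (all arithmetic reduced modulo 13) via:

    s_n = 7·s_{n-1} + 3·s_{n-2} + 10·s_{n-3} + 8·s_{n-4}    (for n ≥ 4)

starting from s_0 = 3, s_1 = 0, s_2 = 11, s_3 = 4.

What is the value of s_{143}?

7

s_4 = 7·4 + 3·11 + 10·0 + 8·3 = 7
s_5 = 7·7 + 3·4 + 10·11 + 8·0 = 2
s_6 = 7·2 + 3·7 + 10·4 + 8·11 = 7
s_7 = 7·7 + 3·2 + 10·7 + 8·4 = 1
s_8 = 7·1 + 3·7 + 10·2 + 8·7 = 0
s_9 = 7·0 + 3·1 + 10·7 + 8·2 = 11
Continuing the recurrence:
  s_10 = 0;  s_11 = 2;  s_12 = 7;  s_13 = 0;  s_14 = 2;  s_15 = 9
  s_16 = 8;  s_17 = 12;  s_18 = 6;  s_19 = 9;  s_20 = 5;  s_21 = 10
  s_22 = 2;  s_23 = 10;  s_24 = 8;  s_25 = 4;  s_26 = 12;  s_27 = 9
  s_28 = 8;  s_29 = 1;  s_30 = 9;  s_31 = 10;  s_32 = 2;  s_33 = 12
  s_34 = 2;  s_35 = 7;  s_36 = 9;  s_37 = 5;  s_38 = 5;  s_39 = 1
  s_40 = 1;  s_41 = 9;  s_42 = 12;  s_43 = 12;  s_44 = 10;  s_45 = 12
  s_46 = 5;  s_47 = 7;  s_48 = 4;  s_49 = 0;  s_50 = 5;  s_51 = 1
  s_52 = 2;  s_53 = 2;  s_54 = 5;  s_55 = 4;  s_56 = 1;  s_57 = 7
  s_58 = 2;  s_59 = 12;  s_60 = 12;  s_61 = 1;  s_62 = 10;  s_63 = 3
  s_64 = 1;  s_65 = 7;  s_66 = 6;  s_67 = 6;  s_68 = 8;  s_69 = 8
  s_70 = 6;  s_71 = 12;  s_72 = 12;  s_73 = 10;  s_74 = 1;  s_75 = 6
  s_76 = 7;  s_77 = 1;  s_78 = 5;  s_79 = 0;  s_80 = 3;  s_81 = 1
  s_82 = 4;  s_83 = 9;  s_84 = 5;  s_85 = 6;  s_86 = 10;  s_87 = 2
  s_88 = 1;  s_89 = 5;  s_90 = 8;  s_91 = 6;  s_92 = 7;  s_93 = 5
  s_94 = 11;  s_95 = 2;  s_96 = 10;  s_97 = 5;  s_98 = 4;  s_99 = 3
  s_100 = 7;  s_101 = 8;  s_102 = 9;  s_103 = 12;  s_104 = 0;  s_105 = 8
  s_106 = 1;  s_107 = 10;  s_108 = 10;  s_109 = 5;  s_110 = 4;  s_111 = 2
  s_112 = 0;  s_113 = 8;  s_114 = 4;  s_115 = 3;  s_116 = 9;  s_117 = 7
  s_118 = 8;  s_119 = 9;  s_120 = 8;  s_121 = 11;  s_122 = 8;  s_123 = 7
  s_124 = 0;  s_125 = 7;  s_126 = 1;  s_127 = 6;  s_128 = 11;  s_129 = 5
  s_130 = 6;  s_131 = 7;  s_132 = 10;  s_133 = 9;  s_134 = 3;  s_135 = 9
  s_136 = 8;  s_137 = 3;  s_138 = 3;  s_139 = 0;  s_140 = 12;  s_141 = 8
s_142 = 7·8 + 3·12 + 10·0 + 8·3 = 12
s_143 = 7·12 + 3·8 + 10·12 + 8·0 = 7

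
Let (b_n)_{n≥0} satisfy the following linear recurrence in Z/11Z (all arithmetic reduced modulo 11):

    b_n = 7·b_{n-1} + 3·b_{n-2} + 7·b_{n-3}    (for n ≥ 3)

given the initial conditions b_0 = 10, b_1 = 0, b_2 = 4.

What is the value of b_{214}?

4

b_3 = 7·4 + 3·0 + 7·10 = 10
b_4 = 7·10 + 3·4 + 7·0 = 5
b_5 = 7·5 + 3·10 + 7·4 = 5
b_6 = 7·5 + 3·5 + 7·10 = 10
b_7 = 7·10 + 3·5 + 7·5 = 10
b_8 = 7·10 + 3·10 + 7·5 = 3
Continuing the recurrence:
  b_9 = 0;  b_10 = 2;  b_11 = 2;  b_12 = 9;  b_13 = 6;  b_14 = 6
  b_15 = 2;  b_16 = 8;  b_17 = 5;  b_18 = 7;  b_19 = 10;  b_20 = 5
  b_21 = 4;  b_22 = 3;  b_23 = 2;  b_24 = 7;  b_25 = 10;  b_26 = 6
  b_27 = 0;  b_28 = 0;  b_29 = 9;  b_30 = 8;  b_31 = 6;  b_32 = 8
  b_33 = 9;  b_34 = 8;  b_35 = 7;  b_36 = 4;  b_37 = 6;  b_38 = 4
  b_39 = 8;  b_40 = 0;  b_41 = 8;  b_42 = 2;  b_43 = 5;  b_44 = 9
  b_45 = 4;  b_46 = 2;  b_47 = 1;  b_48 = 8;  b_49 = 7;  b_50 = 3
  b_51 = 10;  b_52 = 7;  b_53 = 1;  b_54 = 10;  b_55 = 1;  b_56 = 0
  b_57 = 7;  b_58 = 1;  b_59 = 6;  b_60 = 6;  b_61 = 1;  b_62 = 1
  b_63 = 8;  b_64 = 0;  b_65 = 9;  b_66 = 9;  b_67 = 2;  b_68 = 5
  b_69 = 5;  b_70 = 9;  b_71 = 3;  b_72 = 6;  b_73 = 4;  b_74 = 1
  b_75 = 6;  b_76 = 7;  b_77 = 8;  b_78 = 9;  b_79 = 4;  b_80 = 1
  b_81 = 5;  b_82 = 0;  b_83 = 0;  b_84 = 2;  b_85 = 3;  b_86 = 5
  b_87 = 3;  b_88 = 2;  b_89 = 3;  b_90 = 4;  b_91 = 7;  b_92 = 5
  b_93 = 7;  b_94 = 3;  b_95 = 0;  b_96 = 3;  b_97 = 9;  b_98 = 6
  b_99 = 2;  b_100 = 7;  b_101 = 9;  b_102 = 10;  b_103 = 3;  b_104 = 4
  b_105 = 8;  b_106 = 1;  b_107 = 4;  b_108 = 10;  b_109 = 1;  b_110 = 10
  b_111 = 0;  b_112 = 4;  b_113 = 10;  b_114 = 5;  b_115 = 5;  b_116 = 10
  b_117 = 10;  b_118 = 3;  b_119 = 0;  b_120 = 2;  b_121 = 2;  b_122 = 9
  b_123 = 6;  b_124 = 6;  b_125 = 2;  b_126 = 8;  b_127 = 5;  b_128 = 7
  b_129 = 10;  b_130 = 5;  b_131 = 4;  b_132 = 3;  b_133 = 2;  b_134 = 7
  b_135 = 10;  b_136 = 6;  b_137 = 0;  b_138 = 0;  b_139 = 9;  b_140 = 8
  b_141 = 6;  b_142 = 8;  b_143 = 9;  b_144 = 8;  b_145 = 7;  b_146 = 4
  b_147 = 6;  b_148 = 4;  b_149 = 8;  b_150 = 0;  b_151 = 8;  b_152 = 2
  b_153 = 5;  b_154 = 9;  b_155 = 4;  b_156 = 2;  b_157 = 1;  b_158 = 8
  b_159 = 7;  b_160 = 3;  b_161 = 10;  b_162 = 7;  b_163 = 1;  b_164 = 10
  b_165 = 1;  b_166 = 0;  b_167 = 7;  b_168 = 1;  b_169 = 6;  b_170 = 6
  b_171 = 1;  b_172 = 1;  b_173 = 8;  b_174 = 0;  b_175 = 9;  b_176 = 9
  b_177 = 2;  b_178 = 5;  b_179 = 5;  b_180 = 9;  b_181 = 3;  b_182 = 6
  b_183 = 4;  b_184 = 1;  b_185 = 6;  b_186 = 7;  b_187 = 8;  b_188 = 9
  b_189 = 4;  b_190 = 1;  b_191 = 5;  b_192 = 0;  b_193 = 0;  b_194 = 2
  b_195 = 3;  b_196 = 5;  b_197 = 3;  b_198 = 2;  b_199 = 3;  b_200 = 4
  b_201 = 7;  b_202 = 5;  b_203 = 7;  b_204 = 3;  b_205 = 0;  b_206 = 3
  b_207 = 9;  b_208 = 6;  b_209 = 2;  b_210 = 7;  b_211 = 9;  b_212 = 10
b_213 = 7·10 + 3·9 + 7·7 = 3
b_214 = 7·3 + 3·10 + 7·9 = 4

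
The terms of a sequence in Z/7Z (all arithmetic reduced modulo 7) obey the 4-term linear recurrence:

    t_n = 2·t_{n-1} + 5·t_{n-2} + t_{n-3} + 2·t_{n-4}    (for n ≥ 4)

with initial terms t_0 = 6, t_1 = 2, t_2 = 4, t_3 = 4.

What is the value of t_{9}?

t_4 = 2·4 + 5·4 + 1·2 + 2·6 = 0
t_5 = 2·0 + 5·4 + 1·4 + 2·2 = 0
t_6 = 2·0 + 5·0 + 1·4 + 2·4 = 5
t_7 = 2·5 + 5·0 + 1·0 + 2·4 = 4
t_8 = 2·4 + 5·5 + 1·0 + 2·0 = 5
t_9 = 2·5 + 5·4 + 1·5 + 2·0 = 0

0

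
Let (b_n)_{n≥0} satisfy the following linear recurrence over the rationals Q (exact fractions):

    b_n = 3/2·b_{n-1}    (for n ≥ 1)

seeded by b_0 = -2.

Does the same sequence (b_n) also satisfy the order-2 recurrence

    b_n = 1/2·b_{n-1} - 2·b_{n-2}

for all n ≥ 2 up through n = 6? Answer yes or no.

Terms b_0..b_6: -2, -3, -9/2, -27/4, -81/8, -243/16, -729/32
n=2: candidate gives 5/2, actual b_2 = -9/2 ✗

no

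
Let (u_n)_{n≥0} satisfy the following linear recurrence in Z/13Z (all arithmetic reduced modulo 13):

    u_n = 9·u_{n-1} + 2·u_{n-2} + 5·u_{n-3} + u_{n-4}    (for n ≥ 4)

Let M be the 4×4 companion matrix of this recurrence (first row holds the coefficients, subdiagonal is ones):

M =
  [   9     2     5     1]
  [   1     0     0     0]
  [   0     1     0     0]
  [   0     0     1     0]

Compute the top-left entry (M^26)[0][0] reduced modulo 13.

(M^26)[0][0] is the top entry after applying M 26 times to the unit state (1, 0, 0, 0). Equivalently it is h_{29} for the auxiliary sequence (h_n) obeying the same recurrence with h_3 = 1 and h_i = 0 for 0 ≤ i < 3:
h_4 = 9·1 + 2·0 + 5·0 + 1·0 = 9
h_5 = 9·9 + 2·1 + 5·0 + 1·0 = 5
h_6 = 9·5 + 2·9 + 5·1 + 1·0 = 3
h_7 = 9·3 + 2·5 + 5·9 + 1·1 = 5
h_8 = 9·5 + 2·3 + 5·5 + 1·9 = 7
h_9 = 9·7 + 2·5 + 5·3 + 1·5 = 2
h_10 = 9·2 + 2·7 + 5·5 + 1·3 = 8
h_11 = 9·8 + 2·2 + 5·7 + 1·5 = 12
h_12 = 9·12 + 2·8 + 5·2 + 1·7 = 11
h_13 = 9·11 + 2·12 + 5·8 + 1·2 = 9
h_14 = 9·9 + 2·11 + 5·12 + 1·8 = 2
h_15 = 9·2 + 2·9 + 5·11 + 1·12 = 12
h_16 = 9·12 + 2·2 + 5·9 + 1·11 = 12
h_17 = 9·12 + 2·12 + 5·2 + 1·9 = 8
h_18 = 9·8 + 2·12 + 5·12 + 1·2 = 2
h_19 = 9·2 + 2·8 + 5·12 + 1·12 = 2
h_20 = 9·2 + 2·2 + 5·8 + 1·12 = 9
h_21 = 9·9 + 2·2 + 5·2 + 1·8 = 12
h_22 = 9·12 + 2·9 + 5·2 + 1·2 = 8
h_23 = 9·8 + 2·12 + 5·9 + 1·2 = 0
h_24 = 9·0 + 2·8 + 5·12 + 1·9 = 7
h_25 = 9·7 + 2·0 + 5·8 + 1·12 = 11
h_26 = 9·11 + 2·7 + 5·0 + 1·8 = 4
h_27 = 9·4 + 2·11 + 5·7 + 1·0 = 2
h_28 = 9·2 + 2·4 + 5·11 + 1·7 = 10
h_29 = 9·10 + 2·2 + 5·4 + 1·11 = 8

8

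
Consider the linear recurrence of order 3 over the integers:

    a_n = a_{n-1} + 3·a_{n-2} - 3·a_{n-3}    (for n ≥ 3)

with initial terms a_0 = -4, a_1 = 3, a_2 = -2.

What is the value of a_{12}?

a_3 = 1·-2 + 3·3 + -3·-4 = 19
a_4 = 1·19 + 3·-2 + -3·3 = 4
a_5 = 1·4 + 3·19 + -3·-2 = 67
a_6 = 1·67 + 3·4 + -3·19 = 22
a_7 = 1·22 + 3·67 + -3·4 = 211
a_8 = 1·211 + 3·22 + -3·67 = 76
a_9 = 1·76 + 3·211 + -3·22 = 643
a_10 = 1·643 + 3·76 + -3·211 = 238
a_11 = 1·238 + 3·643 + -3·76 = 1939
a_12 = 1·1939 + 3·238 + -3·643 = 724

724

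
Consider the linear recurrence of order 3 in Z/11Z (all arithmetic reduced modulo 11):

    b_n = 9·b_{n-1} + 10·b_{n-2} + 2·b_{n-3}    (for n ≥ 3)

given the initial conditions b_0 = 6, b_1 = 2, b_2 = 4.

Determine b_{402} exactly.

5

b_3 = 9·4 + 10·2 + 2·6 = 2
b_4 = 9·2 + 10·4 + 2·2 = 7
b_5 = 9·7 + 10·2 + 2·4 = 3
b_6 = 9·3 + 10·7 + 2·2 = 2
b_7 = 9·2 + 10·3 + 2·7 = 7
b_8 = 9·7 + 10·2 + 2·3 = 1
Continuing the recurrence:
  b_9 = 6;  b_10 = 1;  b_11 = 5;  b_12 = 1;  b_13 = 6;  b_14 = 8
  b_15 = 2;  b_16 = 0;  b_17 = 3;  b_18 = 9;  b_19 = 1;  b_20 = 6
  b_21 = 5;  b_22 = 8;  b_23 = 2;  b_24 = 9;  b_25 = 7;  b_26 = 3
  b_27 = 5;  b_28 = 1;  b_29 = 10;  b_30 = 0;  b_31 = 3;  b_32 = 3
  b_33 = 2;  b_34 = 10;  b_35 = 6;  b_36 = 4;  b_37 = 6;  b_38 = 7
  b_39 = 10;  b_40 = 7;  b_41 = 1;  b_42 = 0;  b_43 = 2;  b_44 = 9
  b_45 = 2;  b_46 = 2;  b_47 = 1;  b_48 = 0;  b_49 = 3;  b_50 = 7
  b_51 = 5;  b_52 = 0;  b_53 = 9;  b_54 = 3;  b_55 = 7;  b_56 = 1
  b_57 = 8;  b_58 = 8;  b_59 = 0;  b_60 = 8;  b_61 = 0;  b_62 = 3
  b_63 = 10;  b_64 = 10;  b_65 = 9;  b_66 = 3;  b_67 = 5;  b_68 = 5
  b_69 = 2;  b_70 = 1;  b_71 = 6;  b_72 = 2;  b_73 = 3;  b_74 = 4
  b_75 = 4;  b_76 = 5;  b_77 = 5;  b_78 = 4;  b_79 = 8;  b_80 = 1
  b_81 = 9;  b_82 = 8;  b_83 = 10;  b_84 = 1;  b_85 = 4;  b_86 = 0
  b_87 = 9;  b_88 = 1;  b_89 = 0;  b_90 = 6;  b_91 = 1;  b_92 = 3
  b_93 = 5;  b_94 = 0;  b_95 = 1;  b_96 = 8;  b_97 = 5;  b_98 = 6
  b_99 = 10;  b_100 = 6;  b_101 = 1;  b_102 = 1;  b_103 = 9;  b_104 = 5
  b_105 = 5;  b_106 = 3;  b_107 = 10;  b_108 = 9;  b_109 = 0;  b_110 = 0
  b_111 = 7;  b_112 = 8;  b_113 = 10;  b_114 = 8;  b_115 = 1;  b_116 = 10
  b_117 = 6;  b_118 = 2;  b_119 = 10;  b_120 = 1;  b_121 = 3;  b_122 = 2
  b_123 = 6;  b_124 = 3;  b_125 = 3;  b_126 = 3;  b_127 = 8;  b_128 = 9
  b_129 = 2;  b_130 = 3;  b_131 = 10;  b_132 = 3;  b_133 = 1;  b_134 = 4
  b_135 = 8;  b_136 = 4;  b_137 = 3;  b_138 = 6;  b_139 = 4;  b_140 = 3
  b_141 = 2;  b_142 = 1;  b_143 = 2;  b_144 = 10;  b_145 = 2;  b_146 = 1
  b_147 = 5;  b_148 = 4;  b_149 = 0;  b_150 = 6;  b_151 = 7;  b_152 = 2
  b_153 = 1;  b_154 = 10;  b_155 = 5;  b_156 = 4;  b_157 = 7;  b_158 = 3
  b_159 = 6;  b_160 = 10;  b_161 = 2;  b_162 = 9;  b_163 = 0;  b_164 = 6
  b_165 = 6;  b_166 = 4;  b_167 = 9;  b_168 = 1;  b_169 = 8;  b_170 = 1
  b_171 = 3;  b_172 = 9;  b_173 = 3;  b_174 = 2;  b_175 = 0;  b_176 = 4
  b_177 = 7;  b_178 = 4;  b_179 = 4;  b_180 = 2;  b_181 = 0;  b_182 = 6
  b_183 = 3;  b_184 = 10;  b_185 = 0;  b_186 = 7;  b_187 = 6;  b_188 = 3
  b_189 = 2;  b_190 = 5;  b_191 = 5;  b_192 = 0;  b_193 = 5;  b_194 = 0
  b_195 = 6;  b_196 = 9;  b_197 = 9;  b_198 = 7;  b_199 = 6;  b_200 = 10
  b_201 = 10;  b_202 = 4;  b_203 = 2;  b_204 = 1;  b_205 = 4;  b_206 = 6
  b_207 = 8;  b_208 = 8;  b_209 = 10;  b_210 = 10;  b_211 = 8;  b_212 = 5
  b_213 = 2;  b_214 = 7;  b_215 = 5;  b_216 = 9;  b_217 = 2;  b_218 = 8
  b_219 = 0;  b_220 = 7;  b_221 = 2;  b_222 = 0;  b_223 = 1;  b_224 = 2
  b_225 = 6;  b_226 = 10;  b_227 = 0;  b_228 = 2;  b_229 = 5;  b_230 = 10
  b_231 = 1;  b_232 = 9;  b_233 = 1;  b_234 = 2;  b_235 = 2;  b_236 = 7
  b_237 = 10;  b_238 = 10;  b_239 = 6;  b_240 = 9;  b_241 = 7;  b_242 = 0
  b_243 = 0;  b_244 = 3;  b_245 = 5;  b_246 = 9;  b_247 = 5;  b_248 = 2
  b_249 = 9;  b_250 = 1;  b_251 = 4;  b_252 = 9;  b_253 = 2;  b_254 = 6
  b_255 = 4;  b_256 = 1;  b_257 = 6;  b_258 = 6;  b_259 = 6;  b_260 = 5
  b_261 = 7;  b_262 = 4;  b_263 = 6;  b_264 = 9;  b_265 = 6;  b_266 = 2
  b_267 = 8;  b_268 = 5;  b_269 = 8;  b_270 = 6;  b_271 = 1;  b_272 = 8
  b_273 = 6;  b_274 = 4;  b_275 = 2;  b_276 = 4;  b_277 = 9;  b_278 = 4
  b_279 = 2;  b_280 = 10;  b_281 = 8;  b_282 = 0;  b_283 = 1;  b_284 = 3
  b_285 = 4;  b_286 = 2;  b_287 = 9;  b_288 = 10;  b_289 = 8;  b_290 = 3
  b_291 = 6;  b_292 = 1;  b_293 = 9;  b_294 = 4;  b_295 = 7;  b_296 = 0
  b_297 = 1;  b_298 = 1;  b_299 = 8;  b_300 = 7;  b_301 = 2;  b_302 = 5
  b_303 = 2;  b_304 = 6;  b_305 = 7;  b_306 = 6;  b_307 = 4;  b_308 = 0
  b_309 = 8;  b_310 = 3;  b_311 = 8;  b_312 = 8;  b_313 = 4;  b_314 = 0
  b_315 = 1;  b_316 = 6;  b_317 = 9;  b_318 = 0;  b_319 = 3;  b_320 = 1
  b_321 = 6;  b_322 = 4;  b_323 = 10;  b_324 = 10;  b_325 = 0;  b_326 = 10
  b_327 = 0;  b_328 = 1;  b_329 = 7;  b_330 = 7;  b_331 = 3;  b_332 = 1
  b_333 = 9;  b_334 = 9;  b_335 = 8;  b_336 = 4;  b_337 = 2;  b_338 = 8
  b_339 = 1;  b_340 = 5;  b_341 = 5;  b_342 = 9;  b_343 = 9;  b_344 = 5
  b_345 = 10;  b_346 = 4;  b_347 = 3;  b_348 = 10;  b_349 = 7;  b_350 = 4
  b_351 = 5;  b_352 = 0;  b_353 = 3;  b_354 = 4;  b_355 = 0;  b_356 = 2
  b_357 = 4;  b_358 = 1;  b_359 = 9;  b_360 = 0;  b_361 = 4;  b_362 = 10
  b_363 = 9;  b_364 = 2;  b_365 = 7;  b_366 = 2;  b_367 = 4;  b_368 = 4
  b_369 = 3;  b_370 = 9;  b_371 = 9;  b_372 = 1;  b_373 = 7;  b_374 = 3
  b_375 = 0;  b_376 = 0;  b_377 = 6;  b_378 = 10;  b_379 = 7;  b_380 = 10
  b_381 = 4;  b_382 = 7;  b_383 = 2;  b_384 = 8;  b_385 = 7;  b_386 = 4
  b_387 = 1;  b_388 = 8;  b_389 = 2;  b_390 = 1;  b_391 = 1;  b_392 = 1
  b_393 = 10;  b_394 = 3;  b_395 = 8;  b_396 = 1;  b_397 = 7;  b_398 = 1
  b_399 = 4;  b_400 = 5
b_401 = 9·5 + 10·4 + 2·1 = 10
b_402 = 9·10 + 10·5 + 2·4 = 5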